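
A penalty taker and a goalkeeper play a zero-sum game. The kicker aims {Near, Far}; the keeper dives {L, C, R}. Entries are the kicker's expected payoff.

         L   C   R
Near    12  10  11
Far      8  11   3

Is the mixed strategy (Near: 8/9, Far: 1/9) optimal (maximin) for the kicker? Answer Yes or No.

Against L this mix gives (8/9)·12 + (1/9)·8 = 104/9.
Against C this mix gives (8/9)·10 + (1/9)·11 = 91/9.
Against R this mix gives (8/9)·11 + (1/9)·3 = 91/9.
All of the keeper's active replies (C, R) yield 91/9, and no column does worse for the kicker. The mix makes the keeper indifferent and guarantees 91/9, so it is optimal.

Yes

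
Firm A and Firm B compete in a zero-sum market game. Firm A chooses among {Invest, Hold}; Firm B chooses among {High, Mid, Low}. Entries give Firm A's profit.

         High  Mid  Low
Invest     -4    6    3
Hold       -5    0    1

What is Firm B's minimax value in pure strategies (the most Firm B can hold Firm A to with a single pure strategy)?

-4

Column maxima: High → -4, Mid → 6, Low → 3.
The smallest of these is -4.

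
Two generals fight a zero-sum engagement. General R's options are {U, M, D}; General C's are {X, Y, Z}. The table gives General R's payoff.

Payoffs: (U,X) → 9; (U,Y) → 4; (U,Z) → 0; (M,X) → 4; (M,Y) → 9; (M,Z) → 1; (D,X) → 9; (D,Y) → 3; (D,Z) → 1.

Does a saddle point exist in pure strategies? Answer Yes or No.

Yes

Row minima: U → 0, M → 1, D → 1; maximin = 1.
Column maxima: X → 9, Y → 9, Z → 1; minimax = 1.
maximin = minimax = 1, so a saddle point exists.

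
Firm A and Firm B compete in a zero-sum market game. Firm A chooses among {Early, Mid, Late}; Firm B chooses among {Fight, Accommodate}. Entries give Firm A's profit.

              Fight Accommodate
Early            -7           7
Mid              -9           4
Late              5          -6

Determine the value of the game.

-7/25

Row minima: Early → -7, Mid → -9, Late → -6; maximin = -6.
Column maxima: Fight → 5, Accommodate → 7; minimax = 5.
-6 ≠ 5, so there is no saddle point; optimal play is mixed.
Mid is strictly dominated by Early, so Firm A never plays it.
On the remaining 2×2 (Early, Late vs Fight, Accommodate):
Let Firm A play Early with probability p. Expected payoff against Fight: (-7)p + 5(1−p) = −12p + 5; against Accommodate: 7p + (-6)(1−p) = 13p − 6.
Setting these equal: −12p + 5 = 13p − 6 ⇒ −25p = -11 ⇒ p = 11/25, and the value is (-12)·(11/25) + 5 = -7/25.
For Firm B: with q = P(Fight), equating Early's and Late's payoffs gives −14q + 7 = 11q − 6 ⇒ q = 13/25.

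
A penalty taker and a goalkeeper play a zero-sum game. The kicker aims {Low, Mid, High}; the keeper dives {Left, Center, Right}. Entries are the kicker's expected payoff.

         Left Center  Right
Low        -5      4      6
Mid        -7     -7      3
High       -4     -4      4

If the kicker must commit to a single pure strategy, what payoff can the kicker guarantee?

-4

Row minima: Low → -5, Mid → -7, High → -4.
The best of these is -4.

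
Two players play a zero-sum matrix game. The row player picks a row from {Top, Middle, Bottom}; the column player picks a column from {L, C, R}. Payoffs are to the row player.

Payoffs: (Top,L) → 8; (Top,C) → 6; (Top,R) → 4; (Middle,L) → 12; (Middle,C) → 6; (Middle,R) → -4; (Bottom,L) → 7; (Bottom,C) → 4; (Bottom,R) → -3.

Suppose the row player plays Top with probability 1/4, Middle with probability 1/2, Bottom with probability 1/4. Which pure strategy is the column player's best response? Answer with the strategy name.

If the column player plays L, the row player's expected payoff is (1/4)·8 + (1/2)·12 + (1/4)·7 = 39/4.
If the column player plays C, the row player's expected payoff is (1/4)·6 + (1/2)·6 + (1/4)·4 = 11/2.
If the column player plays R, the row player's expected payoff is (1/4)·4 + (1/2)·(-4) + (1/4)·(-3) = -7/4.
The column player minimizes the row player's payoff; the smallest is -7/4, so the best response is R.

R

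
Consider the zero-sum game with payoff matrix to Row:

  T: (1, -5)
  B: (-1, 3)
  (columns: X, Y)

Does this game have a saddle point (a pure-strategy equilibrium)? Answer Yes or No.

Row minima: T → -5, B → -1; maximin = -1.
Column maxima: X → 1, Y → 3; minimax = 1.
-1 ≠ 1, so no pure-strategy equilibrium exists.

No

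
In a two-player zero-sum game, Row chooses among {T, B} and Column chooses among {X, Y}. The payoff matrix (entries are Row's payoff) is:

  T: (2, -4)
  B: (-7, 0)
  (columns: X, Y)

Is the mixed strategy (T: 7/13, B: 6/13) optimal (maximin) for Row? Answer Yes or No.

Yes

Against X this mix gives (7/13)·2 + (6/13)·(-7) = -28/13.
Against Y this mix gives (7/13)·(-4) + (6/13)·0 = -28/13.
All of Column's active replies (X, Y) yield -28/13, and no column does worse for Row. The mix makes Column indifferent and guarantees -28/13, so it is optimal.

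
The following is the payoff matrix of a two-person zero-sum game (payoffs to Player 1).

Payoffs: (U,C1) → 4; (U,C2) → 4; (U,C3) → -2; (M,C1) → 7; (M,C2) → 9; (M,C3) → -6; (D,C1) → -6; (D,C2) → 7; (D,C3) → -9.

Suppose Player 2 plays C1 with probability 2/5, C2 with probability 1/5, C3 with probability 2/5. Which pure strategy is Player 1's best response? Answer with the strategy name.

M

Expected payoff of U: (2/5)·4 + (1/5)·4 + (2/5)·(-2) = 8/5.
Expected payoff of M: (2/5)·7 + (1/5)·9 + (2/5)·(-6) = 11/5.
Expected payoff of D: (2/5)·(-6) + (1/5)·7 + (2/5)·(-9) = -23/5.
The largest is 11/5, so Player 1's best response is M.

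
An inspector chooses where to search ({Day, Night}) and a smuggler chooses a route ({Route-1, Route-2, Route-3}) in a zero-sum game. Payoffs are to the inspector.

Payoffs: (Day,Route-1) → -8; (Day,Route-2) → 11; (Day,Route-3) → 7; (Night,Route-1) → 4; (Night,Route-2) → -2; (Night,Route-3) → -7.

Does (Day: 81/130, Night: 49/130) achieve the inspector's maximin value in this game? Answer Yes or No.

No

Against Route-1 this mix gives (81/130)·(-8) + (49/130)·4 = -226/65.
Against Route-2 this mix gives (81/130)·11 + (49/130)·(-2) = 61/10.
Against Route-3 this mix gives (81/130)·7 + (49/130)·(-7) = 112/65.
The smuggler will play Route-1, holding the inspector to -226/65. Shifting weight toward the row that does better against Route-1 would raise this floor (the equalizing mix achieves -14/13 against both Route-1 and Route-3), so the proposed strategy is not optimal.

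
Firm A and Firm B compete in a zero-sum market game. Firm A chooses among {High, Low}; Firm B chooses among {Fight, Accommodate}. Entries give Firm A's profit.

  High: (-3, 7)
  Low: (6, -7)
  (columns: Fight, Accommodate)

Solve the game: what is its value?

21/23

Row minima: High → -3, Low → -7; maximin = -3.
Column maxima: Fight → 6, Accommodate → 7; minimax = 6.
-3 ≠ 6, so there is no saddle point; optimal play is mixed.
Let Firm A play High with probability p. Expected payoff against Fight: (-3)p + 6(1−p) = −9p + 6; against Accommodate: 7p + (-7)(1−p) = 14p − 7.
Setting these equal: −9p + 6 = 14p − 7 ⇒ −23p = -13 ⇒ p = 13/23, and the value is (-9)·(13/23) + 6 = 21/23.
For Firm B: with q = P(Fight), equating High's and Low's payoffs gives −10q + 7 = 13q − 7 ⇒ q = 14/23.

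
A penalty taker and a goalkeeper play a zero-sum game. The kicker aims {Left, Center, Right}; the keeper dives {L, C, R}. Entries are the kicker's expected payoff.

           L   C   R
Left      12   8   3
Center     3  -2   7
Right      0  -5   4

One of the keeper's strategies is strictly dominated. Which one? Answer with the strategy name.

L

C holds the kicker's payoff strictly below L in every row: 8 < 12, -2 < 3, -5 < 0.
So L is strictly dominated for the keeper.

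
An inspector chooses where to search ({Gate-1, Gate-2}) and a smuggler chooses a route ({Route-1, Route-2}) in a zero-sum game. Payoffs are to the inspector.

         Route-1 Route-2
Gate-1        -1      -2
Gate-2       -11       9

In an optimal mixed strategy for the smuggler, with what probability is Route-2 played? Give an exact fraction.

Row minima: Gate-1 → -2, Gate-2 → -11; maximin = -2.
Column maxima: Route-1 → -1, Route-2 → 9; minimax = -1.
-2 ≠ -1, so there is no saddle point; optimal play is mixed.
Let the inspector play Gate-1 with probability p. Expected payoff against Route-1: (-1)p + (-11)(1−p) = 10p − 11; against Route-2: (-2)p + 9(1−p) = −11p + 9.
Setting these equal: 10p − 11 = −11p + 9 ⇒ 21p = 20 ⇒ p = 20/21, and the value is (10)·(20/21) − 11 = -31/21.
For the smuggler: with q = P(Route-1), equating Gate-1's and Gate-2's payoffs gives q − 2 = −20q + 9 ⇒ q = 11/21.

10/21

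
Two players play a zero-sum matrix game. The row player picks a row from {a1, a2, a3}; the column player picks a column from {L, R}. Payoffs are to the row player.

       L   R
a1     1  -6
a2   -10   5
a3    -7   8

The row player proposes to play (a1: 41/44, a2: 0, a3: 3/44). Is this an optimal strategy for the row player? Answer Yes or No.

Against L this mix gives (41/44)·1 + (3/44)·(-7) = 5/11.
Against R this mix gives (41/44)·(-6) + (3/44)·8 = -111/22.
The column player will play R, holding the row player to -111/22. Shifting weight toward the row that does better against R would raise this floor (the equalizing mix achieves -17/11 against both R and L), so the proposed strategy is not optimal.

No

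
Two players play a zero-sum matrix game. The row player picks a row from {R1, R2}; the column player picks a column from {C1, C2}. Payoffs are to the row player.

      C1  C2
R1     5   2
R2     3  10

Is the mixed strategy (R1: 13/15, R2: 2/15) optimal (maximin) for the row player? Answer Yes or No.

Against C1 this mix gives (13/15)·5 + (2/15)·3 = 71/15.
Against C2 this mix gives (13/15)·2 + (2/15)·10 = 46/15.
The column player will play C2, holding the row player to 46/15. Shifting weight toward the row that does better against C2 would raise this floor (the equalizing mix achieves 22/5 against both C2 and C1), so the proposed strategy is not optimal.

No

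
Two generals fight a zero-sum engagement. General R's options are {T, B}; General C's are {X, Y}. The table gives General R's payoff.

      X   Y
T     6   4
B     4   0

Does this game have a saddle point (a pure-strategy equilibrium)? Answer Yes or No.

Row minima: T → 4, B → 0; maximin = 4.
Column maxima: X → 6, Y → 4; minimax = 4.
maximin = minimax = 4, so a saddle point exists.

Yes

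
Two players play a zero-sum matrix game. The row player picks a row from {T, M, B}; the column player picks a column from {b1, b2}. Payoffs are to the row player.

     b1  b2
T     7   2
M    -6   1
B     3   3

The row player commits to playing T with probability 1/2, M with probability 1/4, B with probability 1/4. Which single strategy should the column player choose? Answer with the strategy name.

b2

If the column player plays b1, the row player's expected payoff is (1/2)·7 + (1/4)·(-6) + (1/4)·3 = 11/4.
If the column player plays b2, the row player's expected payoff is (1/2)·2 + (1/4)·1 + (1/4)·3 = 2.
The column player minimizes the row player's payoff; the smallest is 2, so the best response is b2.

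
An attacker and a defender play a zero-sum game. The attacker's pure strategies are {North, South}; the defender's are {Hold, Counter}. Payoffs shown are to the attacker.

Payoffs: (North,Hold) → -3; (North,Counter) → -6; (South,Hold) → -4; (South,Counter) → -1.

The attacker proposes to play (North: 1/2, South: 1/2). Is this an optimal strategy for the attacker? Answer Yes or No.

Yes

Against Hold this mix gives (1/2)·(-3) + (1/2)·(-4) = -7/2.
Against Counter this mix gives (1/2)·(-6) + (1/2)·(-1) = -7/2.
All of the defender's active replies (Hold, Counter) yield -7/2, and no column does worse for the attacker. The mix makes the defender indifferent and guarantees -7/2, so it is optimal.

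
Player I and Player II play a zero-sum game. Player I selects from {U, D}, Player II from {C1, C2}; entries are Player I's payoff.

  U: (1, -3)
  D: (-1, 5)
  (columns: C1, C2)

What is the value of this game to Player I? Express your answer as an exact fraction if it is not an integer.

1/5

Row minima: U → -3, D → -1; maximin = -1.
Column maxima: C1 → 1, C2 → 5; minimax = 1.
-1 ≠ 1, so there is no saddle point; optimal play is mixed.
Let Player I play U with probability p. Expected payoff against C1: 1p + (-1)(1−p) = 2p − 1; against C2: (-3)p + 5(1−p) = −8p + 5.
Setting these equal: 2p − 1 = −8p + 5 ⇒ 10p = 6 ⇒ p = 3/5, and the value is (2)·(3/5) − 1 = 1/5.
For Player II: with q = P(C1), equating U's and D's payoffs gives 4q − 3 = −6q + 5 ⇒ q = 4/5.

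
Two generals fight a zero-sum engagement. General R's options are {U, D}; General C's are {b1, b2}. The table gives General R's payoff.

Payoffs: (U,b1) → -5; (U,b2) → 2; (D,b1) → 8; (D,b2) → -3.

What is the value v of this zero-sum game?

Row minima: U → -5, D → -3; maximin = -3.
Column maxima: b1 → 8, b2 → 2; minimax = 2.
-3 ≠ 2, so there is no saddle point; optimal play is mixed.
Let General R play U with probability p. Expected payoff against b1: (-5)p + 8(1−p) = −13p + 8; against b2: 2p + (-3)(1−p) = 5p − 3.
Setting these equal: −13p + 8 = 5p − 3 ⇒ −18p = -11 ⇒ p = 11/18, and the value is (-13)·(11/18) + 8 = 1/18.
For General C: with q = P(b1), equating U's and D's payoffs gives −7q + 2 = 11q − 3 ⇒ q = 5/18.

1/18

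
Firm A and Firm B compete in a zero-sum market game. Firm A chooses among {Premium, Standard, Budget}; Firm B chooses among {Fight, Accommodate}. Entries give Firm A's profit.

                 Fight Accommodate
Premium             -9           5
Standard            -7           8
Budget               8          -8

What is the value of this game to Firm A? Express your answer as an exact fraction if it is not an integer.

8/31

Row minima: Premium → -9, Standard → -7, Budget → -8; maximin = -7.
Column maxima: Fight → 8, Accommodate → 8; minimax = 8.
-7 ≠ 8, so there is no saddle point; optimal play is mixed.
Premium is strictly dominated by Standard, so Firm A never plays it.
On the remaining 2×2 (Standard, Budget vs Fight, Accommodate):
Let Firm A play Standard with probability p. Expected payoff against Fight: (-7)p + 8(1−p) = −15p + 8; against Accommodate: 8p + (-8)(1−p) = 16p − 8.
Setting these equal: −15p + 8 = 16p − 8 ⇒ −31p = -16 ⇒ p = 16/31, and the value is (-15)·(16/31) + 8 = 8/31.
For Firm B: with q = P(Fight), equating Standard's and Budget's payoffs gives −15q + 8 = 16q − 8 ⇒ q = 16/31.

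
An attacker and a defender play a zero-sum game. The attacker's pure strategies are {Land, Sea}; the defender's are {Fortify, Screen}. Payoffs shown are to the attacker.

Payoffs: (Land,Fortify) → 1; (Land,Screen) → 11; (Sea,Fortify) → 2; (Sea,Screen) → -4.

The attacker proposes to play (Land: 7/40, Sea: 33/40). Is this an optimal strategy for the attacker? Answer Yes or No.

Against Fortify this mix gives (7/40)·1 + (33/40)·2 = 73/40.
Against Screen this mix gives (7/40)·11 + (33/40)·(-4) = -11/8.
The defender will play Screen, holding the attacker to -11/8. Shifting weight toward the row that does better against Screen would raise this floor (the equalizing mix achieves 13/8 against both Screen and Fortify), so the proposed strategy is not optimal.

No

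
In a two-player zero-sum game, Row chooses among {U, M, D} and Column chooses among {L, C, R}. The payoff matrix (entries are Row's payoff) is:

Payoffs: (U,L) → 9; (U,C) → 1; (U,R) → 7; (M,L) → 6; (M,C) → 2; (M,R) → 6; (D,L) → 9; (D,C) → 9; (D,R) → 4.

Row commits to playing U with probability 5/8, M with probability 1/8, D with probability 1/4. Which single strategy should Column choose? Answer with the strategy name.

C

If Column plays L, Row's expected payoff is (5/8)·9 + (1/8)·6 + (1/4)·9 = 69/8.
If Column plays C, Row's expected payoff is (5/8)·1 + (1/8)·2 + (1/4)·9 = 25/8.
If Column plays R, Row's expected payoff is (5/8)·7 + (1/8)·6 + (1/4)·4 = 49/8.
Column minimizes Row's payoff; the smallest is 25/8, so the best response is C.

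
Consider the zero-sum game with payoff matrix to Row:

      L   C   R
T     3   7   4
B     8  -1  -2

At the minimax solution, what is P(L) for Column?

Row minima: T → 3, B → -2; maximin = 3.
Column maxima: L → 8, C → 7, R → 4; minimax = 4.
3 ≠ 4, so there is no saddle point; optimal play is mixed.
C is strictly dominated by R (it gives Row strictly more in every row), so Column never plays it.
On the remaining 2×2 (T, B vs L, R):
Let Row play T with probability p. Expected payoff against L: 3p + 8(1−p) = −5p + 8; against R: 4p + (-2)(1−p) = 6p − 2.
Setting these equal: −5p + 8 = 6p − 2 ⇒ −11p = -10 ⇒ p = 10/11, and the value is (-5)·(10/11) + 8 = 38/11.
For Column: with q = P(L), equating T's and B's payoffs gives −q + 4 = 10q − 2 ⇒ q = 6/11.

6/11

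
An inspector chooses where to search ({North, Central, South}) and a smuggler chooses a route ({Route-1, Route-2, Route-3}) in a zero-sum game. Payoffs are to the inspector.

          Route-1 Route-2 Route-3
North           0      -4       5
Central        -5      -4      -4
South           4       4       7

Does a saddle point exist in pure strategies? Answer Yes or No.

Row minima: North → -4, Central → -5, South → 4; maximin = 4.
Column maxima: Route-1 → 4, Route-2 → 4, Route-3 → 7; minimax = 4.
maximin = minimax = 4, so a saddle point exists.

Yes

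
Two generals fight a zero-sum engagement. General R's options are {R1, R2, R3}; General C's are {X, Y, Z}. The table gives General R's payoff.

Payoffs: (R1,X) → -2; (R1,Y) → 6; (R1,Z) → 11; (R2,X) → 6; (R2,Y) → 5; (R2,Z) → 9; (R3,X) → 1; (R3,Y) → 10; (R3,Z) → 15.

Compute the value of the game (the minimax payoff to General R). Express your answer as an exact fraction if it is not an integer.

Row minima: R1 → -2, R2 → 5, R3 → 1; maximin = 5.
Column maxima: X → 6, Y → 10, Z → 15; minimax = 6.
5 ≠ 6, so there is no saddle point; optimal play is mixed.
R1 is strictly dominated by R3, so General R never plays it.
Z is strictly dominated by X (it gives General R strictly more in every row), so General C never plays it.
On the remaining 2×2 (R2, R3 vs X, Y):
Let General R play R2 with probability p. Expected payoff against X: 6p + 1(1−p) = 5p + 1; against Y: 5p + 10(1−p) = −5p + 10.
Setting these equal: 5p + 1 = −5p + 10 ⇒ 10p = 9 ⇒ p = 9/10, and the value is (5)·(9/10) + 1 = 11/2.
For General C: with q = P(X), equating R2's and R3's payoffs gives q + 5 = −9q + 10 ⇒ q = 1/2.

11/2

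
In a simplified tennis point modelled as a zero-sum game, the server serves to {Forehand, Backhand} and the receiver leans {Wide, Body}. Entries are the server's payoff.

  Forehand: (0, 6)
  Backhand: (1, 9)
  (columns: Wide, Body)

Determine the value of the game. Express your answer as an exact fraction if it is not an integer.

1

Row minima: Forehand → 0, Backhand → 1; maximin = 1.
Column maxima: Wide → 1, Body → 9; minimax = 1.
Since maximin = minimax = 1, there is a saddle point and the value is 1.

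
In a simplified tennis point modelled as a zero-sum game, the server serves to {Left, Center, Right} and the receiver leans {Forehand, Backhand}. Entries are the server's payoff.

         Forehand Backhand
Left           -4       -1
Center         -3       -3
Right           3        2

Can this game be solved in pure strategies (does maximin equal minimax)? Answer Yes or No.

Row minima: Left → -4, Center → -3, Right → 2; maximin = 2.
Column maxima: Forehand → 3, Backhand → 2; minimax = 2.
maximin = minimax = 2, so a saddle point exists.

Yes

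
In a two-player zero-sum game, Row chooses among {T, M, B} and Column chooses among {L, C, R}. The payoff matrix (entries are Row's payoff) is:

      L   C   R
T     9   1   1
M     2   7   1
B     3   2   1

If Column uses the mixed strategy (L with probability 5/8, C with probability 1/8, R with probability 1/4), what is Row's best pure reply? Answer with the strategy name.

T

Expected payoff of T: (5/8)·9 + (1/8)·1 + (1/4)·1 = 6.
Expected payoff of M: (5/8)·2 + (1/8)·7 + (1/4)·1 = 19/8.
Expected payoff of B: (5/8)·3 + (1/8)·2 + (1/4)·1 = 19/8.
The largest is 6, so Row's best response is T.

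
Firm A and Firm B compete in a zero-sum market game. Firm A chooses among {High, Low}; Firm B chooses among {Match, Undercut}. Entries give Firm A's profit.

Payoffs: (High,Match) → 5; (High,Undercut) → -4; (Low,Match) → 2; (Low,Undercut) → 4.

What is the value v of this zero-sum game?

28/11

Row minima: High → -4, Low → 2; maximin = 2.
Column maxima: Match → 5, Undercut → 4; minimax = 4.
2 ≠ 4, so there is no saddle point; optimal play is mixed.
Let Firm A play High with probability p. Expected payoff against Match: 5p + 2(1−p) = 3p + 2; against Undercut: (-4)p + 4(1−p) = −8p + 4.
Setting these equal: 3p + 2 = −8p + 4 ⇒ 11p = 2 ⇒ p = 2/11, and the value is (3)·(2/11) + 2 = 28/11.
For Firm B: with q = P(Match), equating High's and Low's payoffs gives 9q − 4 = −2q + 4 ⇒ q = 8/11.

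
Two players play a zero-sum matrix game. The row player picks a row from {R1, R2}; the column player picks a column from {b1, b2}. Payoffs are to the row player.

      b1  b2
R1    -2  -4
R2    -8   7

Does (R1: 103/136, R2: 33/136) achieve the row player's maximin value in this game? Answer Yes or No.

No

Against b1 this mix gives (103/136)·(-2) + (33/136)·(-8) = -235/68.
Against b2 this mix gives (103/136)·(-4) + (33/136)·7 = -181/136.
The column player will play b1, holding the row player to -235/68. Shifting weight toward the row that does better against b1 would raise this floor (the equalizing mix achieves -46/17 against both b1 and b2), so the proposed strategy is not optimal.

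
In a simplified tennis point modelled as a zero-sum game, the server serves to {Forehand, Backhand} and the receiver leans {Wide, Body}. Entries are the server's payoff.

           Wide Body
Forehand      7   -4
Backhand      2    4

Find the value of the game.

36/13

Row minima: Forehand → -4, Backhand → 2; maximin = 2.
Column maxima: Wide → 7, Body → 4; minimax = 4.
2 ≠ 4, so there is no saddle point; optimal play is mixed.
Let the server play Forehand with probability p. Expected payoff against Wide: 7p + 2(1−p) = 5p + 2; against Body: (-4)p + 4(1−p) = −8p + 4.
Setting these equal: 5p + 2 = −8p + 4 ⇒ 13p = 2 ⇒ p = 2/13, and the value is (5)·(2/13) + 2 = 36/13.
For the receiver: with q = P(Wide), equating Forehand's and Backhand's payoffs gives 11q − 4 = −2q + 4 ⇒ q = 8/13.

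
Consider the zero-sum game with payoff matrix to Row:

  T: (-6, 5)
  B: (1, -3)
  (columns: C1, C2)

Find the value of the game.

-13/15

Row minima: T → -6, B → -3; maximin = -3.
Column maxima: C1 → 1, C2 → 5; minimax = 1.
-3 ≠ 1, so there is no saddle point; optimal play is mixed.
Let Row play T with probability p. Expected payoff against C1: (-6)p + 1(1−p) = −7p + 1; against C2: 5p + (-3)(1−p) = 8p − 3.
Setting these equal: −7p + 1 = 8p − 3 ⇒ −15p = -4 ⇒ p = 4/15, and the value is (-7)·(4/15) + 1 = -13/15.
For Column: with q = P(C1), equating T's and B's payoffs gives −11q + 5 = 4q − 3 ⇒ q = 8/15.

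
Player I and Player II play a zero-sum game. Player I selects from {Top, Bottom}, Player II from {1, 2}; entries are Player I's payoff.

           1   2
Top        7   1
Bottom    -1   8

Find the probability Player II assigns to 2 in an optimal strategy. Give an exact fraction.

8/15

Row minima: Top → 1, Bottom → -1; maximin = 1.
Column maxima: 1 → 7, 2 → 8; minimax = 7.
1 ≠ 7, so there is no saddle point; optimal play is mixed.
Let Player I play Top with probability p. Expected payoff against 1: 7p + (-1)(1−p) = 8p − 1; against 2: 1p + 8(1−p) = −7p + 8.
Setting these equal: 8p − 1 = −7p + 8 ⇒ 15p = 9 ⇒ p = 3/5, and the value is (8)·(3/5) − 1 = 19/5.
For Player II: with q = P(1), equating Top's and Bottom's payoffs gives 6q + 1 = −9q + 8 ⇒ q = 7/15.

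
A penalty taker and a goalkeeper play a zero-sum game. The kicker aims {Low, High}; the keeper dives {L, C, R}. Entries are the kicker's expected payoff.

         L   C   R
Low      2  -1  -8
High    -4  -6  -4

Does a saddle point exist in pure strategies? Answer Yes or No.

Row minima: Low → -8, High → -6; maximin = -6.
Column maxima: L → 2, C → -1, R → -4; minimax = -4.
-6 ≠ -4, so no pure-strategy equilibrium exists.

No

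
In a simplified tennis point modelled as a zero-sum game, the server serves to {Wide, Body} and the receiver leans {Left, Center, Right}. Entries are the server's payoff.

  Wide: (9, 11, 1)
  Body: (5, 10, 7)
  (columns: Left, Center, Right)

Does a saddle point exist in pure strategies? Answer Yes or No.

No

Row minima: Wide → 1, Body → 5; maximin = 5.
Column maxima: Left → 9, Center → 11, Right → 7; minimax = 7.
5 ≠ 7, so no pure-strategy equilibrium exists.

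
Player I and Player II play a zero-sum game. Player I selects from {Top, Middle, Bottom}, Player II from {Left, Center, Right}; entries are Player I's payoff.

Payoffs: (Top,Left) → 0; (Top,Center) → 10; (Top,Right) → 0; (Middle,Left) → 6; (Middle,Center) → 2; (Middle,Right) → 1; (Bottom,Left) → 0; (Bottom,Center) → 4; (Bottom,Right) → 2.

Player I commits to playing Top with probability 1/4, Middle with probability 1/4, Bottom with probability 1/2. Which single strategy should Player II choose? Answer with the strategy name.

If Player II plays Left, Player I's expected payoff is (1/4)·0 + (1/4)·6 + (1/2)·0 = 3/2.
If Player II plays Center, Player I's expected payoff is (1/4)·10 + (1/4)·2 + (1/2)·4 = 5.
If Player II plays Right, Player I's expected payoff is (1/4)·0 + (1/4)·1 + (1/2)·2 = 5/4.
Player II minimizes Player I's payoff; the smallest is 5/4, so the best response is Right.

Right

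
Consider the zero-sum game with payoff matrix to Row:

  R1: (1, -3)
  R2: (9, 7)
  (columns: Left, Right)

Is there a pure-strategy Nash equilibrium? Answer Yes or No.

Row minima: R1 → -3, R2 → 7; maximin = 7.
Column maxima: Left → 9, Right → 7; minimax = 7.
maximin = minimax = 7, so a saddle point exists.

Yes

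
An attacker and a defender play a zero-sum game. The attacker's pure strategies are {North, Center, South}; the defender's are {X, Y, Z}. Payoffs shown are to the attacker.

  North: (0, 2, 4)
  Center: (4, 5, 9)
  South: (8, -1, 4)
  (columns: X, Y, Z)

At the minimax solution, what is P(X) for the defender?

Row minima: North → 0, Center → 4, South → -1; maximin = 4.
Column maxima: X → 8, Y → 5, Z → 9; minimax = 5.
4 ≠ 5, so there is no saddle point; optimal play is mixed.
North is strictly dominated by Center, so the attacker never plays it.
Z is strictly dominated by Y (it gives the attacker strictly more in every row), so the defender never plays it.
On the remaining 2×2 (Center, South vs X, Y):
Let the attacker play Center with probability p. Expected payoff against X: 4p + 8(1−p) = −4p + 8; against Y: 5p + (-1)(1−p) = 6p − 1.
Setting these equal: −4p + 8 = 6p − 1 ⇒ −10p = -9 ⇒ p = 9/10, and the value is (-4)·(9/10) + 8 = 22/5.
For the defender: with q = P(X), equating Center's and South's payoffs gives −q + 5 = 9q − 1 ⇒ q = 3/5.

3/5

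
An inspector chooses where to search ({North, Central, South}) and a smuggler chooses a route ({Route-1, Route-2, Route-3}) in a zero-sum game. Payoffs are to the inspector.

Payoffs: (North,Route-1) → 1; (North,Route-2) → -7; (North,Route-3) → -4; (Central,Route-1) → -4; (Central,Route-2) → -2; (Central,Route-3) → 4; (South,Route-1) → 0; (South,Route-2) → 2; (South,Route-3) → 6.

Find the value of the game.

Row minima: North → -7, Central → -4, South → 0; maximin = 0.
Column maxima: Route-1 → 1, Route-2 → 2, Route-3 → 6; minimax = 1.
0 ≠ 1, so there is no saddle point; optimal play is mixed.
Central is strictly dominated by South, so the inspector never plays it.
Route-3 is strictly dominated by Route-2 (it gives the inspector strictly more in every row), so the smuggler never plays it.
On the remaining 2×2 (North, South vs Route-1, Route-2):
Let the inspector play North with probability p. Expected payoff against Route-1: 1p + 0(1−p) = p; against Route-2: (-7)p + 2(1−p) = −9p + 2.
Setting these equal: p = −9p + 2 ⇒ 10p = 2 ⇒ p = 1/5, and the value is (1)·(1/5) = 1/5.
For the smuggler: with q = P(Route-1), equating North's and South's payoffs gives 8q − 7 = −2q + 2 ⇒ q = 9/10.

1/5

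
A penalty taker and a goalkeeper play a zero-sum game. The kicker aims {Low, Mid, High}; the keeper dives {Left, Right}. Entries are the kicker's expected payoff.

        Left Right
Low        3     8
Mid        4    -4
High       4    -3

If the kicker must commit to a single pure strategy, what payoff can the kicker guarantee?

Row minima: Low → 3, Mid → -4, High → -3.
The best of these is 3.

3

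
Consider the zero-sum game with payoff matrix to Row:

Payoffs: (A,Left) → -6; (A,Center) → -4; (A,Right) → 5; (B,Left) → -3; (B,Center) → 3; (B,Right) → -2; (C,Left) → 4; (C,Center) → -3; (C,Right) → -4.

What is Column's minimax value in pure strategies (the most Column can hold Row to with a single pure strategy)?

Column maxima: Left → 4, Center → 3, Right → 5.
The smallest of these is 3.

3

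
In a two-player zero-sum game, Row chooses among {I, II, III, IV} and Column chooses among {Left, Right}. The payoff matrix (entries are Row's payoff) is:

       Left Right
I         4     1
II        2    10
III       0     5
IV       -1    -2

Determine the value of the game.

38/11

Row minima: I → 1, II → 2, III → 0, IV → -2; maximin = 2.
Column maxima: Left → 4, Right → 10; minimax = 4.
2 ≠ 4, so there is no saddle point; optimal play is mixed.
III is strictly dominated by II, so Row never plays it.
IV is strictly dominated by I, so Row never plays it.
On the remaining 2×2 (I, II vs Left, Right):
Let Row play I with probability p. Expected payoff against Left: 4p + 2(1−p) = 2p + 2; against Right: 1p + 10(1−p) = −9p + 10.
Setting these equal: 2p + 2 = −9p + 10 ⇒ 11p = 8 ⇒ p = 8/11, and the value is (2)·(8/11) + 2 = 38/11.
For Column: with q = P(Left), equating I's and II's payoffs gives 3q + 1 = −8q + 10 ⇒ q = 9/11.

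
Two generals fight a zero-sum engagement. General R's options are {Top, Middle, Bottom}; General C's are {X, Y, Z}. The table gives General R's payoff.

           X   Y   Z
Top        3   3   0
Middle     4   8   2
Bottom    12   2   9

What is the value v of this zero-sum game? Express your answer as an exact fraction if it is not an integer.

68/13

Row minima: Top → 0, Middle → 2, Bottom → 2; maximin = 2.
Column maxima: X → 12, Y → 8, Z → 9; minimax = 8.
2 ≠ 8, so there is no saddle point; optimal play is mixed.
Top is strictly dominated by Middle, so General R never plays it.
X is strictly dominated by Z (it gives General R strictly more in every row), so General C never plays it.
On the remaining 2×2 (Middle, Bottom vs Y, Z):
Let General R play Middle with probability p. Expected payoff against Y: 8p + 2(1−p) = 6p + 2; against Z: 2p + 9(1−p) = −7p + 9.
Setting these equal: 6p + 2 = −7p + 9 ⇒ 13p = 7 ⇒ p = 7/13, and the value is (6)·(7/13) + 2 = 68/13.
For General C: with q = P(Y), equating Middle's and Bottom's payoffs gives 6q + 2 = −7q + 9 ⇒ q = 7/13.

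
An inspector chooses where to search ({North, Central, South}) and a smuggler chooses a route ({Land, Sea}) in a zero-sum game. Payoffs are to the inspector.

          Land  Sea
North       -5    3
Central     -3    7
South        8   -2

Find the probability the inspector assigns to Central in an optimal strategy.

Row minima: North → -5, Central → -3, South → -2; maximin = -2.
Column maxima: Land → 8, Sea → 7; minimax = 7.
-2 ≠ 7, so there is no saddle point; optimal play is mixed.
North is strictly dominated by Central, so the inspector never plays it.
On the remaining 2×2 (Central, South vs Land, Sea):
Let the inspector play Central with probability p. Expected payoff against Land: (-3)p + 8(1−p) = −11p + 8; against Sea: 7p + (-2)(1−p) = 9p − 2.
Setting these equal: −11p + 8 = 9p − 2 ⇒ −20p = -10 ⇒ p = 1/2, and the value is (-11)·(1/2) + 8 = 5/2.
For the smuggler: with q = P(Land), equating Central's and South's payoffs gives −10q + 7 = 10q − 2 ⇒ q = 9/20.

1/2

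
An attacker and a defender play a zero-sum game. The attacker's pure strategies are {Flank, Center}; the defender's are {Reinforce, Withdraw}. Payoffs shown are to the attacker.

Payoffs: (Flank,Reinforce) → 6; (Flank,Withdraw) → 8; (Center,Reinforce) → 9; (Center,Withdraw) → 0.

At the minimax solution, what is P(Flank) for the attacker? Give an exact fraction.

Row minima: Flank → 6, Center → 0; maximin = 6.
Column maxima: Reinforce → 9, Withdraw → 8; minimax = 8.
6 ≠ 8, so there is no saddle point; optimal play is mixed.
Let the attacker play Flank with probability p. Expected payoff against Reinforce: 6p + 9(1−p) = −3p + 9; against Withdraw: 8p + 0(1−p) = 8p.
Setting these equal: −3p + 9 = 8p ⇒ −11p = -9 ⇒ p = 9/11, and the value is (-3)·(9/11) + 9 = 72/11.
For the defender: with q = P(Reinforce), equating Flank's and Center's payoffs gives −2q + 8 = 9q ⇒ q = 8/11.

9/11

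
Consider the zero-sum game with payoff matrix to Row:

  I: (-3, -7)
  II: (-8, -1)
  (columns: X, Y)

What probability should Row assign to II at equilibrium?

Row minima: I → -7, II → -8; maximin = -7.
Column maxima: X → -3, Y → -1; minimax = -3.
-7 ≠ -3, so there is no saddle point; optimal play is mixed.
Let Row play I with probability p. Expected payoff against X: (-3)p + (-8)(1−p) = 5p − 8; against Y: (-7)p + (-1)(1−p) = −6p − 1.
Setting these equal: 5p − 8 = −6p − 1 ⇒ 11p = 7 ⇒ p = 7/11, and the value is (5)·(7/11) − 8 = -53/11.
For Column: with q = P(X), equating I's and II's payoffs gives 4q − 7 = −7q − 1 ⇒ q = 6/11.

4/11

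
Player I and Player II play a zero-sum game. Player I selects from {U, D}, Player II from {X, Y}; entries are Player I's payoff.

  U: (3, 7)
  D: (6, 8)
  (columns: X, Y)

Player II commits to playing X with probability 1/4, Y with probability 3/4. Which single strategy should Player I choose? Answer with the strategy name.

Expected payoff of U: (1/4)·3 + (3/4)·7 = 6.
Expected payoff of D: (1/4)·6 + (3/4)·8 = 15/2.
The largest is 15/2, so Player I's best response is D.

D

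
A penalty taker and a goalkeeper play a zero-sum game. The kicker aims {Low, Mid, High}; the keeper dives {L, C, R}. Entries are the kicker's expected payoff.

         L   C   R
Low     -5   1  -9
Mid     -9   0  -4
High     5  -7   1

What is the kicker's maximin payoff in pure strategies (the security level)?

Row minima: Low → -9, Mid → -9, High → -7.
The best of these is -7.

-7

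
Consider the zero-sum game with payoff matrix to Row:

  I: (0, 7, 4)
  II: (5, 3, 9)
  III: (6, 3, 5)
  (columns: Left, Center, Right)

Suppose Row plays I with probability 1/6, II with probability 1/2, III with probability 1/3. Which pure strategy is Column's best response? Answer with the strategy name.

If Column plays Left, Row's expected payoff is (1/6)·0 + (1/2)·5 + (1/3)·6 = 9/2.
If Column plays Center, Row's expected payoff is (1/6)·7 + (1/2)·3 + (1/3)·3 = 11/3.
If Column plays Right, Row's expected payoff is (1/6)·4 + (1/2)·9 + (1/3)·5 = 41/6.
Column minimizes Row's payoff; the smallest is 11/3, so the best response is Center.

Center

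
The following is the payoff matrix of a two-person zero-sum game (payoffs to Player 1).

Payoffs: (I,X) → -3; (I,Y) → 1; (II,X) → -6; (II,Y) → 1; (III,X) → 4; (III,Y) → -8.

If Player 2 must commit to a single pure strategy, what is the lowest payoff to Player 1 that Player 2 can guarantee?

1

Column maxima: X → 4, Y → 1.
The smallest of these is 1.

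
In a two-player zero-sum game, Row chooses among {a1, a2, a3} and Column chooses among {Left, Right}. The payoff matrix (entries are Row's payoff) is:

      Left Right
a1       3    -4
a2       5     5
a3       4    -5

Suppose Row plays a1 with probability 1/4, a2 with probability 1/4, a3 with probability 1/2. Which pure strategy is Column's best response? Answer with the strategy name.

If Column plays Left, Row's expected payoff is (1/4)·3 + (1/4)·5 + (1/2)·4 = 4.
If Column plays Right, Row's expected payoff is (1/4)·(-4) + (1/4)·5 + (1/2)·(-5) = -9/4.
Column minimizes Row's payoff; the smallest is -9/4, so the best response is Right.

Right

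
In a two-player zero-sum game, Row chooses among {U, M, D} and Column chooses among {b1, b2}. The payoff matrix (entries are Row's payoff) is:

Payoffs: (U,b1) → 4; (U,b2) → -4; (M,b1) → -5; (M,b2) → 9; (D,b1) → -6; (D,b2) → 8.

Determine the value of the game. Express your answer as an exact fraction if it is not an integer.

Row minima: U → -4, M → -5, D → -6; maximin = -4.
Column maxima: b1 → 4, b2 → 9; minimax = 4.
-4 ≠ 4, so there is no saddle point; optimal play is mixed.
D is strictly dominated by M, so Row never plays it.
On the remaining 2×2 (U, M vs b1, b2):
Let Row play U with probability p. Expected payoff against b1: 4p + (-5)(1−p) = 9p − 5; against b2: (-4)p + 9(1−p) = −13p + 9.
Setting these equal: 9p − 5 = −13p + 9 ⇒ 22p = 14 ⇒ p = 7/11, and the value is (9)·(7/11) − 5 = 8/11.
For Column: with q = P(b1), equating U's and M's payoffs gives 8q − 4 = −14q + 9 ⇒ q = 13/22.

8/11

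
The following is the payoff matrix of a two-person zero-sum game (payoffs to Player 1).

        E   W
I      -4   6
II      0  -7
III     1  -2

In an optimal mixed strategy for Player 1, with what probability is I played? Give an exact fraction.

Row minima: I → -4, II → -7, III → -2; maximin = -2.
Column maxima: E → 1, W → 6; minimax = 1.
-2 ≠ 1, so there is no saddle point; optimal play is mixed.
II is strictly dominated by III, so Player 1 never plays it.
On the remaining 2×2 (I, III vs E, W):
Let Player 1 play I with probability p. Expected payoff against E: (-4)p + 1(1−p) = −5p + 1; against W: 6p + (-2)(1−p) = 8p − 2.
Setting these equal: −5p + 1 = 8p − 2 ⇒ −13p = -3 ⇒ p = 3/13, and the value is (-5)·(3/13) + 1 = -2/13.
For Player 2: with q = P(E), equating I's and III's payoffs gives −10q + 6 = 3q − 2 ⇒ q = 8/13.

3/13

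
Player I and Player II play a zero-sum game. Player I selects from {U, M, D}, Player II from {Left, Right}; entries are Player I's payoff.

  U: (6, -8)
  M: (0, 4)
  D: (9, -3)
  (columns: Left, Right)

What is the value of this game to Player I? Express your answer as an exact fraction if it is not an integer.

9/4

Row minima: U → -8, M → 0, D → -3; maximin = 0.
Column maxima: Left → 9, Right → 4; minimax = 4.
0 ≠ 4, so there is no saddle point; optimal play is mixed.
U is strictly dominated by D, so Player I never plays it.
On the remaining 2×2 (M, D vs Left, Right):
Let Player I play M with probability p. Expected payoff against Left: 0p + 9(1−p) = −9p + 9; against Right: 4p + (-3)(1−p) = 7p − 3.
Setting these equal: −9p + 9 = 7p − 3 ⇒ −16p = -12 ⇒ p = 3/4, and the value is (-9)·(3/4) + 9 = 9/4.
For Player II: with q = P(Left), equating M's and D's payoffs gives −4q + 4 = 12q − 3 ⇒ q = 7/16.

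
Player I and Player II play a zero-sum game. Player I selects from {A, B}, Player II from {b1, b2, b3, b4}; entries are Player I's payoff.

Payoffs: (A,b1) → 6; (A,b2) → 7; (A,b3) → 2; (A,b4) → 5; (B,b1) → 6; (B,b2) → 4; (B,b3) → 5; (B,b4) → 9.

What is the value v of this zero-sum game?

9/2

Row minima: A → 2, B → 4; maximin = 4.
Column maxima: b1 → 6, b2 → 7, b3 → 5, b4 → 9; minimax = 5.
4 ≠ 5, so there is no saddle point; optimal play is mixed.
b1 is strictly dominated by b3 (it gives Player I strictly more in every row), so Player II never plays it.
b4 is strictly dominated by b3 (it gives Player I strictly more in every row), so Player II never plays it.
On the remaining 2×2 (A, B vs b2, b3):
Let Player I play A with probability p. Expected payoff against b2: 7p + 4(1−p) = 3p + 4; against b3: 2p + 5(1−p) = −3p + 5.
Setting these equal: 3p + 4 = −3p + 5 ⇒ 6p = 1 ⇒ p = 1/6, and the value is (3)·(1/6) + 4 = 9/2.
For Player II: with q = P(b2), equating A's and B's payoffs gives 5q + 2 = −q + 5 ⇒ q = 1/2.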